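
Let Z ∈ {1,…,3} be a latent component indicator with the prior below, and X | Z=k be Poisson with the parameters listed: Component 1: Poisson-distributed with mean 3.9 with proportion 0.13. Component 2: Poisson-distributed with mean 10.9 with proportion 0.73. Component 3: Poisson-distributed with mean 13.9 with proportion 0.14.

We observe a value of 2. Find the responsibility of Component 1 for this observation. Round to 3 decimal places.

Apply Bayes' rule: the posterior for each component is proportional to its prior times its likelihood at x.
Component likelihoods at x = 2:
  L_1 = e^(−3.9)·3.9^2/2! = 0.15394
  L_2 = e^(−10.9)·10.9^2/2! = 0.00109651
  L_3 = e^(−13.9)·13.9^2/2! = 8.87782e-05
Multiply by the mixture weights:
  w_1·L_1 = 0.13 × 0.15394 = 0.0200122
  w_2·L_2 = 0.73 × 0.00109651 = 0.000800453
  w_3·L_3 = 0.14 × 8.87782e-05 = 1.24289e-05
Evidence: 0.0200122 + 0.000800453 + 1.24289e-05 = 0.020825
Responsibility of Component 1: 0.0200122 / 0.020825 ≈ 0.961

0.961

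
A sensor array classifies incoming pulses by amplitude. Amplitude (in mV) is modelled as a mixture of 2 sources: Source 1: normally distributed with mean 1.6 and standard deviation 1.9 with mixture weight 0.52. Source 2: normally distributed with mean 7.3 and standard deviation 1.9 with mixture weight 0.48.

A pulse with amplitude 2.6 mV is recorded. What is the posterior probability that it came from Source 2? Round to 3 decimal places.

0.047

P(component k | x) = π_k·f_k(x) / marginal(x), where marginal(x) = Σ_j π_j·f_j(x).
Component likelihoods at x = 2.6 mV:
  p_1 = 0.182812
  p_2 = 0.00984936
Weight by the priors:
  π_1·p_1 = 0.52 × 0.182812 = 0.0950623
  π_2·p_2 = 0.48 × 0.00984936 = 0.00472769
Sum: 0.0950623 + 0.00472769 = 0.09979
Responsibility of Source 2: 0.00472769 / 0.09979 ≈ 0.047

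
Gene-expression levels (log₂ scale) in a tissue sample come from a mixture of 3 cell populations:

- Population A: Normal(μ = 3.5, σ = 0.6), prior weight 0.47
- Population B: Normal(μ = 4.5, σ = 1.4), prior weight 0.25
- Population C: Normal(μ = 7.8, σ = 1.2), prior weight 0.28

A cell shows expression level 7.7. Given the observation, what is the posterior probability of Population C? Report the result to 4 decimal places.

P(component k | x) = π_k·f_k(x) / marginal(x), where marginal(x) = Σ_j π_j·f_j(x).
Component likelihoods at x = 7.7:
  L_A = 1.52245e-11
  L_B = 0.0209073
  L_C = 0.3313
Unnormalised posteriors:
  π_A·L_A = 0.47 × 1.52245e-11 = 7.15553e-12
  π_B·L_B = 0.25 × 0.0209073 = 0.00522683
  π_C·L_C = 0.28 × 0.3313 = 0.0927639
Marginal: 7.15553e-12 + 0.00522683 + 0.0927639 = 0.0979907
So the posterior for Population C is 0.0927639 / 0.0979907 ≈ 0.9467.

0.9467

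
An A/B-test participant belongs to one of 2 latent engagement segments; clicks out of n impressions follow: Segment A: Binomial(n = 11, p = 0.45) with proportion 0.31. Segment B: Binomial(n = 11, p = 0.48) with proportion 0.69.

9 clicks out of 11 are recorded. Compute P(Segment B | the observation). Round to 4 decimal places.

0.7805

P(component k | x) = π_k·f_k(x) / marginal(x), where marginal(x) = Σ_j π_j·f_j(x).
Binomial probabilities:
  p_A = 0.0125893
  p_B = 0.0201159
Prior × likelihood for each component:
  π_A·p_A = 0.31 × 0.0125893 = 0.00390267
  π_B·p_B = 0.69 × 0.0201159 = 0.01388
Marginal: 0.00390267 + 0.01388 = 0.0177827
So the posterior for Segment B is 0.01388 / 0.0177827 ≈ 0.7805.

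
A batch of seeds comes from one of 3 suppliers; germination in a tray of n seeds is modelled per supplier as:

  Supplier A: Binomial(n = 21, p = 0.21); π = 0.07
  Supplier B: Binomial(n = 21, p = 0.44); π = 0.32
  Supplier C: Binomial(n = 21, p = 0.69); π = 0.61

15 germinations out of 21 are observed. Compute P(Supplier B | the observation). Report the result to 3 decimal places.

0.021

P(component k | x) = P(Z=k)·f_k(x) / marginal(x), where marginal(x) = Σ_j P(Z=j)·f_j(x).
Evaluate each component's likelihood at the observed value:
  f_A = 8.98595e-07
  f_B = 0.00750637
  f_C = 0.184255
Unnormalised posteriors:
  P(Z=A)·f_A = 0.07 × 8.98595e-07 = 6.29016e-08
  P(Z=B)·f_B = 0.32 × 0.00750637 = 0.00240204
  P(Z=C)·f_C = 0.61 × 0.184255 = 0.112395
Normaliser: 6.29016e-08 + 0.00240204 + 0.112395 = 0.114797
P(Supplier B | data) ≈ 0.021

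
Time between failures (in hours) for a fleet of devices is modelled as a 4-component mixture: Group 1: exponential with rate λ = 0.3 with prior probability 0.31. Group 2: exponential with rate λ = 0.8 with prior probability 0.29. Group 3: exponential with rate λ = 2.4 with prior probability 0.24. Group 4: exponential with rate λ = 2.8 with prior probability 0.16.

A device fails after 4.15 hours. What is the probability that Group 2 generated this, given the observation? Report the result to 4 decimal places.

The responsibility of component k is w_k f_k(x) divided by Σ_j w_j f_j(x).
Evaluate each component's likelihood at the observed value:
  f_1 = 0.3·e^(−0.3·4.15) = 0.3·e^(−1.2450) = 0.0863823
  f_2 = 0.8·e^(−0.8·4.15) = 0.8·e^(−3.3200) = 0.0289223
  f_3 = 2.4·e^(−2.4·4.15) = 2.4·e^(−9.9600) = 0.000113407
  f_4 = 2.8·e^(−2.8·4.15) = 2.8·e^(−11.6200) = 2.51568e-05
Weight by the priors:
  w_1·f_1 = 0.31 × 0.0863823 = 0.0267785
  w_2·f_2 = 0.29 × 0.0289223 = 0.00838746
  w_3·f_3 = 0.24 × 0.000113407 = 2.72176e-05
  w_4·f_4 = 0.16 × 2.51568e-05 = 4.02509e-06
Denominator: 0.0267785 + 0.00838746 + 2.72176e-05 + 4.02509e-06 = 0.0351972
P(Group 2 | x) = 0.00838746 / 0.0351972 ≈ 0.2383

0.2383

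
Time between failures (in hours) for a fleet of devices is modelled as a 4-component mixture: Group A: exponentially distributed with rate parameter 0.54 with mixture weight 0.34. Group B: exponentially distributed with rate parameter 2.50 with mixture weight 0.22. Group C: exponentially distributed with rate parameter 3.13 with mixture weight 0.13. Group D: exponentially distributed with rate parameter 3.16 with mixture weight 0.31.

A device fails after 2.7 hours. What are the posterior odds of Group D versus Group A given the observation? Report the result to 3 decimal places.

Posterior odds = (π_i f_i(x)) / (π_j f_j(x)); the normalising sum cancels.
Evaluate each component's likelihood at the observed value:
  f_A = 0.125659
  f_B = 0.0029272
  f_C = 0.000668839
  f_D = 0.000622711
0.00019304 / 0.0427239 ≈ 0.005

0.005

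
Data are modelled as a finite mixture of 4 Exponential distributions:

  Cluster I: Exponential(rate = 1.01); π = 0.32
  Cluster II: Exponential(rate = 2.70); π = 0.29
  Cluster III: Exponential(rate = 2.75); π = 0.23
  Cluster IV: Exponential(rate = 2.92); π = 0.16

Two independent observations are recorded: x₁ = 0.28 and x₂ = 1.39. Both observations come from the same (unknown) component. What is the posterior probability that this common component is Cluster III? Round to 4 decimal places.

0.1577

By Bayes' theorem, P(k | x) = π_k f_k(x) / Σ_j π_j f_j(x).
Since both observations come from the same component, the likelihood for component k is f_k(x₁)·f_k(x₂).
  p_I = [0.761207] × [0.248093] = 0.188851
  p_II = [1.26776] × [0.0633077] = 0.080259
  p_III = [1.27329] × [0.0601509] = 0.0765893
  p_IV = [1.28915] × [0.0504276] = 0.0650088
Prior × likelihood for each component:
  π_I·p_I = 0.32 × 0.188851 = 0.0604322
  π_II·p_II = 0.29 × 0.080259 = 0.0232751
  π_III·p_III = 0.23 × 0.0765893 = 0.0176155
  π_IV·p_IV = 0.16 × 0.0650088 = 0.0104014
Evidence: 0.0604322 + 0.0232751 + 0.0176155 + 0.0104014 = 0.111724
P(Cluster III | x₁,x₂) ≈ 0.1577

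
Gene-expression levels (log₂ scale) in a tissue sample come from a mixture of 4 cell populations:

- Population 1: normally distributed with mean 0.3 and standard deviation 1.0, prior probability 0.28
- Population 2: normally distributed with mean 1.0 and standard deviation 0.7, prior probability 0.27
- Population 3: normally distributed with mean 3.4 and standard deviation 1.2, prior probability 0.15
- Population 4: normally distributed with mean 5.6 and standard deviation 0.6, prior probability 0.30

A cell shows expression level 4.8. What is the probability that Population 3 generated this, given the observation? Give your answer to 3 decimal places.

By Bayes' theorem, P(k | x) = P(Z=k) f_k(x) / Σ_j P(Z=j) f_j(x).
Evaluate each component's likelihood at the observed value:
  p_1 = (1/(1.0·√(2π)))·exp(−(4.8−0.3)²/(2·1.0²)) = 0.398942·exp(-10.12500) = 1.59837e-05
  p_2 = (1/(0.7·√(2π)))·exp(−(4.8−1.0)²/(2·0.7²)) = 0.569918·exp(-14.73469) = 2.27309e-07
  p_3 = (1/(1.2·√(2π)))·exp(−(4.8−3.4)²/(2·1.2²)) = 0.332452·exp(-0.68056) = 0.168332
  p_4 = (1/(0.6·√(2π)))·exp(−(4.8−5.6)²/(2·0.6²)) = 0.664904·exp(-0.88889) = 0.27335
Weight by the priors:
  P(Z=1)·p_1 = 0.28 × 1.59837e-05 = 4.47545e-06
  P(Z=2)·p_2 = 0.27 × 2.27309e-07 = 6.13733e-08
  P(Z=3)·p_3 = 0.15 × 0.168332 = 0.0252498
  P(Z=4)·p_4 = 0.30 × 0.27335 = 0.082005
Normaliser: 4.47545e-06 + 6.13733e-08 + 0.0252498 + 0.082005 = 0.107259
P(Population 3 | 4.8) = 0.0252498 / 0.107259 ≈ 0.235

0.235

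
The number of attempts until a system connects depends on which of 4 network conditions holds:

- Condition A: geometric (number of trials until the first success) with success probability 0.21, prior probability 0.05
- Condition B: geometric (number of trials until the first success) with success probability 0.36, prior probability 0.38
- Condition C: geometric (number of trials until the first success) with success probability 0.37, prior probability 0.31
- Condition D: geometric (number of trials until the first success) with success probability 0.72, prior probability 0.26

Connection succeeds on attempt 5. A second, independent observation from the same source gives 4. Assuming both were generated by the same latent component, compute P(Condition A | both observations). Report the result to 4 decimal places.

0.0990

Posterior ∝ prior × likelihood, so P(k | x) ∝ π_k f_k(x); normalise over all components.
Since both observations come from the same component, the likelihood for component k is f_k(x₁)·f_k(x₂).
  f_A = [0.21·(1−0.21)^4 = 0.21·0.389501 = 0.0817952] × [0.103538] = 0.00846892
  f_B = [0.36·(1−0.36)^4 = 0.36·0.167772 = 0.060398] × [0.0943718] = 0.00569987
  f_C = [0.37·(1−0.37)^4 = 0.37·0.15753 = 0.058286] × [0.0925174] = 0.00539246
  f_D = [0.72·(1−0.72)^4 = 0.72·0.00614656 = 0.00442552] × [0.0158054] = 6.99473e-05
Multiply by the mixture weights:
  π_A·f_A = 0.05 × 0.00846892 = 0.000423446
  π_B·f_B = 0.38 × 0.00569987 = 0.00216595
  π_C·f_C = 0.31 × 0.00539246 = 0.00167166
  π_D·f_D = 0.26 × 6.99473e-05 = 1.81863e-05
Evidence: 0.000423446 + 0.00216595 + 0.00167166 + 1.81863e-05 = 0.00427925
Responsibility of Condition A: 0.000423446 / 0.00427925 ≈ 0.0990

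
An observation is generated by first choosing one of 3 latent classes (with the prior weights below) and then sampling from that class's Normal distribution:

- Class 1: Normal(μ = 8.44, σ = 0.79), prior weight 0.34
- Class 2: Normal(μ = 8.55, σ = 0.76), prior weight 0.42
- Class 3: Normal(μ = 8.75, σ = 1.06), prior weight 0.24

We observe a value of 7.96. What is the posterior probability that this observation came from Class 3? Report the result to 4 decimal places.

The responsibility of component k is π_k f_k(x) divided by Σ_j π_j f_j(x).
Normal densities:
  L_1 = 0.419873
  L_2 = 0.388355
  L_3 = 0.285096
Weight by the priors:
  π_1·L_1 = 0.34 × 0.419873 = 0.142757
  π_2·L_2 = 0.42 × 0.388355 = 0.163109
  π_3·L_3 = 0.24 × 0.285096 = 0.0684229
Normaliser: 0.142757 + 0.163109 + 0.0684229 = 0.374289
Responsibility of Class 3: 0.0684229 / 0.374289 ≈ 0.1828

0.1828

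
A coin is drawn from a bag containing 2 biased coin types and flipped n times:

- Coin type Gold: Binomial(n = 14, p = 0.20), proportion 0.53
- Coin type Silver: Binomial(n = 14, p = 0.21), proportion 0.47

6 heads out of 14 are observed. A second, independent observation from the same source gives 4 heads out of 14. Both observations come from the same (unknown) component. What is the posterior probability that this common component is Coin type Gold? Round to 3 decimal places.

0.465

The responsibility of component k is π_k f_k(x) divided by Σ_j π_j f_j(x).
Since both observations come from the same component, the likelihood for component k is f_k(x₁)·f_k(x₂).
  p_Gold = [0.0322445] × [0.17197] = 0.0055451
  p_Silver = [0.039074] × [0.184324] = 0.00720228
Multiply by the mixture weights:
  π_Gold·p_Gold = 0.53 × 0.0055451 = 0.0029389
  π_Silver·p_Silver = 0.47 × 0.00720228 = 0.00338507
Denominator: 0.0029389 + 0.00338507 = 0.00632397
So the posterior for Coin type Gold is 0.0029389 / 0.00632397 ≈ 0.465.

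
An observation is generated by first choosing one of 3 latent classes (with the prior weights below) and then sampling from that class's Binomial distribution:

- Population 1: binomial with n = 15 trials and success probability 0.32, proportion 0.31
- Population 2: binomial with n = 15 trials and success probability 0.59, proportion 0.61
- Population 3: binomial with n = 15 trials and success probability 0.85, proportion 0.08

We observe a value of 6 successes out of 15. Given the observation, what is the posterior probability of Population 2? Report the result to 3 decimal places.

Apply Bayes' rule: the posterior for each component is proportional to its prior times its likelihood at x.
Component likelihoods at x = 6 successes out of 15:
  p_1 = C(15,6)·0.32^6·0.68^9 = 5005·0.00107374·0.0310871 = 0.167064
  p_2 = C(15,6)·0.59^6·0.41^9 = 5005·0.0421805·0.000327382 = 0.0691148
  p_3 = C(15,6)·0.85^6·0.15^9 = 5005·0.37715·3.84434e-08 = 7.2567e-05
Prior × likelihood for each component:
  π_1·p_1 = 0.31 × 0.167064 = 0.05179
  π_2·p_2 = 0.61 × 0.0691148 = 0.04216
  π_3·p_3 = 0.08 × 7.2567e-05 = 5.80536e-06
Sum: 0.05179 + 0.04216 + 5.80536e-06 = 0.0939558
Responsibility of Population 2: 0.04216 / 0.0939558 ≈ 0.449

0.449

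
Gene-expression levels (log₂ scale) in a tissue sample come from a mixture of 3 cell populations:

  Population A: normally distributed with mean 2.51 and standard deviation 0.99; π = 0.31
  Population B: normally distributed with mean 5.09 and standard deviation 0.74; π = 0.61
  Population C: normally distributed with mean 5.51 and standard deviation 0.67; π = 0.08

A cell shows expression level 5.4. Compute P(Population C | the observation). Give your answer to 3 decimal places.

0.134

Apply Bayes' rule: the posterior for each component is proportional to its prior times its likelihood at x.
Normal densities:
  p_A = 0.00568611
  p_B = 0.493822
  p_C = 0.587465
Unnormalised posteriors:
  π_A·p_A = 0.31 × 0.00568611 = 0.00176269
  π_B·p_B = 0.61 × 0.493822 = 0.301231
  π_C·p_C = 0.08 × 0.587465 = 0.0469972
Denominator: 0.00176269 + 0.301231 + 0.0469972 = 0.349991
P(Population C | 5.4) = 0.0469972 / 0.349991 ≈ 0.134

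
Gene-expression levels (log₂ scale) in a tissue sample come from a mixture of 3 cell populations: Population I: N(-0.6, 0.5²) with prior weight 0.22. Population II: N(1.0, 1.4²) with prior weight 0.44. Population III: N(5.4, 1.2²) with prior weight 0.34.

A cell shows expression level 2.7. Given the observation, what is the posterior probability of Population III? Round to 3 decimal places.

0.130

Apply Bayes' rule: the posterior for each component is proportional to its prior times its likelihood at x.
Component likelihoods at x = 2.7:
  L_I = (1/(0.5·√(2π)))·exp(−(2.7−-0.6)²/(2·0.5²)) = 0.797885·exp(-21.78000) = 2.77336e-10
  L_II = (1/(1.4·√(2π)))·exp(−(2.7−1.0)²/(2·1.4²)) = 0.284959·exp(-0.73724) = 0.136333
  L_III = (1/(1.2·√(2π)))·exp(−(2.7−5.4)²/(2·1.2²)) = 0.332452·exp(-2.53125) = 0.0264497
Prior × likelihood for each component:
  P(Z=I)·L_I = 0.22 × 2.77336e-10 = 6.10139e-11
  P(Z=II)·L_II = 0.44 × 0.136333 = 0.0599865
  P(Z=III)·L_III = 0.34 × 0.0264497 = 0.0089929
Normaliser: 6.10139e-11 + 0.0599865 + 0.0089929 = 0.0689794
P(Population III | x) = 0.0089929 / 0.0689794 ≈ 0.130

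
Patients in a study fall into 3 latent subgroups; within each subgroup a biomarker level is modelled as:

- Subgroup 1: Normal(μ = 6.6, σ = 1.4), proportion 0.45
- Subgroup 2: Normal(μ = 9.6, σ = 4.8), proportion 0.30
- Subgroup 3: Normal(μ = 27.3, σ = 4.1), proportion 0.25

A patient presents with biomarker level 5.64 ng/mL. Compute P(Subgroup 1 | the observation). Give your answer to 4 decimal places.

0.8510

The responsibility of component k is π_k f_k(x) divided by Σ_j π_j f_j(x).
Evaluate each component's likelihood at the observed value:
  L_1 = 0.225257
  L_2 = 0.0591389
  L_3 = 8.46633e-08
Unnormalised posteriors:
  π_1·L_1 = 0.45 × 0.225257 = 0.101366
  π_2·L_2 = 0.30 × 0.0591389 = 0.0177417
  π_3·L_3 = 0.25 × 8.46633e-08 = 2.11658e-08
Evidence: 0.101366 + 0.0177417 + 2.11658e-08 = 0.119107
So the posterior for Subgroup 1 is 0.101366 / 0.119107 ≈ 0.8510.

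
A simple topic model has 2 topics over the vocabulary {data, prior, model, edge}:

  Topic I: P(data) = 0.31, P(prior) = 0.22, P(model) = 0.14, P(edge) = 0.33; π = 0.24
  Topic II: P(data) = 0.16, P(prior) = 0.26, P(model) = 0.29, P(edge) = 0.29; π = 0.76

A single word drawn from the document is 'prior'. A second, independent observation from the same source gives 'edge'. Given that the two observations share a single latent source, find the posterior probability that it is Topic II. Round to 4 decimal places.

0.7668

By Bayes' theorem, P(k | x) = π_k f_k(x) / Σ_j π_j f_j(x).
Since both observations come from the same component, the likelihood for component k is f_k(x₁)·f_k(x₂).
  f_I = [P(prior | comp) = 0.22] × [0.33] = 0.0726
  f_II = [P(prior | comp) = 0.26] × [0.29] = 0.0754
Multiply by the mixture weights:
  π_I·f_I = 0.24 × 0.0726 = 0.017424
  π_II·f_II = 0.76 × 0.0754 = 0.057304
Normaliser: 0.017424 + 0.057304 = 0.074728
So the posterior for Topic II is 0.057304 / 0.074728 ≈ 0.7668.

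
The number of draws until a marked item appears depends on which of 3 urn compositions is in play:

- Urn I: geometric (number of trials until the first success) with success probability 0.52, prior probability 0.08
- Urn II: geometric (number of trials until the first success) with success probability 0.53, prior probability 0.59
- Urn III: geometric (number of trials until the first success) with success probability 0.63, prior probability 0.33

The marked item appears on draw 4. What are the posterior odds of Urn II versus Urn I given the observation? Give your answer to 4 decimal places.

7.0567

The posterior odds equal the prior odds times the likelihood ratio: (P(Z=i)/P(Z=j))·(f_i(x)/f_j(x)).
Geometric probabilities:
  p_I = 0.0575078
  p_II = 0.0550262
  p_III = 0.0319114
Posterior odds = (P(Z=II)·p_II) / (P(Z=I)·p_I) = (0.59·0.0550262) / (0.08·0.0575078) = 0.0324655 / 0.00460063 ≈ 7.0567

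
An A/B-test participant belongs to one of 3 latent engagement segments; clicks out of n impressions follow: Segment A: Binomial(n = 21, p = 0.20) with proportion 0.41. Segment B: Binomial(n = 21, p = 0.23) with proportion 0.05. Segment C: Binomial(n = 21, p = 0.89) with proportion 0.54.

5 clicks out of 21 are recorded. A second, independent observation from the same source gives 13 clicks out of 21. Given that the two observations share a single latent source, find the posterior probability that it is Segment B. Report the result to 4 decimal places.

The responsibility of component k is P(Z=k) f_k(x) divided by Σ_j P(Z=j) f_j(x).
Since both observations come from the same component, the likelihood for component k is f_k(x₁)·f_k(x₂).
  f_A = [0.183287] × [2.79675e-05] = 5.12608e-06
  f_B = [0.200002] × [0.000126745] = 2.53492e-05
  f_C = [5.22127e-12] × [0.000958859] = 5.00646e-15
Weight by the priors:
  P(Z=A)·f_A = 0.41 × 5.12608e-06 = 2.10169e-06
  P(Z=B)·f_B = 0.05 × 2.53492e-05 = 1.26746e-06
  P(Z=C)·f_C = 0.54 × 5.00646e-15 = 2.70349e-15
Evidence: 2.10169e-06 + 1.26746e-06 + 2.70349e-15 = 3.36916e-06
So the posterior for Segment B is 1.26746e-06 / 3.36916e-06 ≈ 0.3762.

0.3762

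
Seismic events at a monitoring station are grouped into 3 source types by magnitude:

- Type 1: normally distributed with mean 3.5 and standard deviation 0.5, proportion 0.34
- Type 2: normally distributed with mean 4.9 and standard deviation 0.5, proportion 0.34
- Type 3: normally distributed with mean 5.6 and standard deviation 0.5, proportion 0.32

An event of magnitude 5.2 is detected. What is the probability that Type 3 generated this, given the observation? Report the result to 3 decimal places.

0.449

P(component k | x) = π_k·f_k(x) / marginal(x), where marginal(x) = Σ_j π_j·f_j(x).
Evaluate each component's likelihood at the observed value:
  p_1 = 0.00246444
  p_2 = 0.666449
  p_3 = 0.579383
Weight by the priors:
  π_1·p_1 = 0.34 × 0.00246444 = 0.000837909
  π_2·p_2 = 0.34 × 0.666449 = 0.226593
  π_3·p_3 = 0.32 × 0.579383 = 0.185403
Evidence: 0.000837909 + 0.226593 + 0.185403 = 0.412833
P(Type 3 | data) ≈ 0.449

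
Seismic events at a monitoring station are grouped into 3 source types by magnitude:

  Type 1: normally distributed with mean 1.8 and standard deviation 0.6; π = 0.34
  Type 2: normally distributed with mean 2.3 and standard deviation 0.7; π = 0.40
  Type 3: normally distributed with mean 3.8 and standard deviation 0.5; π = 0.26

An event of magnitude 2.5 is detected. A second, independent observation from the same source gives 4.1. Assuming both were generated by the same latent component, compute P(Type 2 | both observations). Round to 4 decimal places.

0.4901

Apply Bayes' rule: the posterior for each component is proportional to its prior times its likelihood at x.
Since both observations come from the same component, the likelihood for component k is f_k(x₁)·f_k(x₂).
  L_1 = [(1/(0.6·√(2π)))·exp(−(2.5−1.8)²/(2·0.6²)) = 0.664904·exp(-0.68056) = 0.336664] × [0.000428451] = 0.000144244
  L_2 = [(1/(0.7·√(2π)))·exp(−(2.5−2.3)²/(2·0.7²)) = 0.569918·exp(-0.04082) = 0.547124] × [0.0208921] = 0.0114305
  L_3 = [(1/(0.5·√(2π)))·exp(−(2.5−3.8)²/(2·0.5²)) = 0.797885·exp(-3.38000) = 0.0271659] × [0.666449] = 0.0181047
Weight by the priors:
  π_1·L_1 = 0.34 × 0.000144244 = 4.9043e-05
  π_2·L_2 = 0.40 × 0.0114305 = 0.00457222
  π_3·L_3 = 0.26 × 0.0181047 = 0.00470723
Marginal: 4.9043e-05 + 0.00457222 + 0.00470723 = 0.00932849
So the posterior for Type 2 is 0.00457222 / 0.00932849 ≈ 0.4901.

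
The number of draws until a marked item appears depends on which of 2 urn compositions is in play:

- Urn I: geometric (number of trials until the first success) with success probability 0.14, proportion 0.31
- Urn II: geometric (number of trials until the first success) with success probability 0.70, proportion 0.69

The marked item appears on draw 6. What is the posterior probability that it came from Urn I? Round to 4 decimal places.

0.9456

By Bayes' theorem, P(k | x) = π_k f_k(x) / Σ_j π_j f_j(x).
Evaluate each component's likelihood at the observed value:
  f_I = 0.14·(1−0.14)^5 = 0.14·0.470427 = 0.0658598
  f_II = 0.70·(1−0.70)^5 = 0.70·0.00243 = 0.001701
Weight by the priors:
  π_I·f_I = 0.31 × 0.0658598 = 0.0204165
  π_II·f_II = 0.69 × 0.001701 = 0.00117369
Sum: 0.0204165 + 0.00117369 = 0.0215902
P(Urn I | 6) = 0.0204165 / 0.0215902 ≈ 0.9456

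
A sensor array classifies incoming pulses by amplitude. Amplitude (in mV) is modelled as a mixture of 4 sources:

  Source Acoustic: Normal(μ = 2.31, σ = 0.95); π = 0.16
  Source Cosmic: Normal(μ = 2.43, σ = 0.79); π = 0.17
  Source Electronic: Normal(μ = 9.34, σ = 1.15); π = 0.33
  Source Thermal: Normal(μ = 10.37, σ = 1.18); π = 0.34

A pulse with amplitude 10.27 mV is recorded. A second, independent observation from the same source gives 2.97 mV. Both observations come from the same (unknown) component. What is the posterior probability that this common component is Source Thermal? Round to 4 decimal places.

0.0176

Posterior ∝ prior × likelihood, so P(k | x) ∝ P(Z=k) f_k(x); normalise over all components.
Since both observations come from the same component, the likelihood for component k is f_k(x₁)·f_k(x₂).
  L_Acoustic = [2.38771e-16] × [0.329897] = 7.877e-17
  L_Cosmic = [2.07563e-22] × [0.399783] = 8.29803e-23
  L_Electronic = [0.25015] × [7.54585e-08] = 1.88759e-08
  L_Thermal = [0.336875] × [9.75235e-10] = 3.28532e-10
Unnormalised posteriors:
  P(Z=Acoustic)·L_Acoustic = 0.16 × 7.877e-17 = 1.26032e-17
  P(Z=Cosmic)·L_Cosmic = 0.17 × 8.29803e-23 = 1.41066e-23
  P(Z=Electronic)·L_Electronic = 0.33 × 1.88759e-08 = 6.22906e-09
  P(Z=Thermal)·L_Thermal = 0.34 × 3.28532e-10 = 1.11701e-10
Evidence: 1.26032e-17 + 1.41066e-23 + 6.22906e-09 + 1.11701e-10 = 6.34076e-09
Responsibility of Source Thermal: 1.11701e-10 / 6.34076e-09 ≈ 0.0176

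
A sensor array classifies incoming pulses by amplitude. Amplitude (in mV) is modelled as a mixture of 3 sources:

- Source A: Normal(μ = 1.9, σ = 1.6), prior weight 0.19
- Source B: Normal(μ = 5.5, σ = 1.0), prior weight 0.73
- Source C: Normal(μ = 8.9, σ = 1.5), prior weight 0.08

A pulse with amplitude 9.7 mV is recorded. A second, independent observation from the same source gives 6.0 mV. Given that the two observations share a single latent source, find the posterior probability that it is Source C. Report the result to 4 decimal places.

By Bayes' theorem, P(k | x) = w_k f_k(x) / Σ_j w_j f_j(x).
Since both observations come from the same component, the likelihood for component k is f_k(x₁)·f_k(x₂).
  L_A = [(1/(1.6·√(2π)))·exp(−(9.7−1.9)²/(2·1.6²)) = 0.249339·exp(-11.88281) = 1.72246e-06] × [0.00935218] = 1.61088e-08
  L_B = [(1/(1.0·√(2π)))·exp(−(9.7−5.5)²/(2·1.0²)) = 0.398942·exp(-8.82000) = 5.89431e-05] × [0.352065] = 2.07518e-05
  L_C = [(1/(1.5·√(2π)))·exp(−(9.7−8.9)²/(2·1.5²)) = 0.265962·exp(-0.14222) = 0.230703] × [0.0410365] = 0.00946723
Weight by the priors:
  w_A·L_A = 0.19 × 1.61088e-08 = 3.06067e-09
  w_B·L_B = 0.73 × 2.07518e-05 = 1.51488e-05
  w_C·L_C = 0.08 × 0.00946723 = 0.000757379
Normaliser: 3.06067e-09 + 1.51488e-05 + 0.000757379 = 0.000772531
P(Source C | x) ≈ 0.9804

0.9804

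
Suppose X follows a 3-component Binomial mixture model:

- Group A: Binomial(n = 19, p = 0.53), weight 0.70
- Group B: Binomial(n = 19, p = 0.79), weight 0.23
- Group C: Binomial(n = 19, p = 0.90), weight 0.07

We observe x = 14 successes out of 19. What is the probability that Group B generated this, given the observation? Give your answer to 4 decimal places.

By Bayes' theorem, P(k | x) = π_k f_k(x) / Σ_j π_j f_j(x).
Component likelihoods at x = 14 successes out of 19:
  L_A = C(19,14)·0.53^14·0.47^5 = 11628·0.000137995·0.0229345 = 0.0368007
  L_B = C(19,14)·0.79^14·0.21^5 = 11628·0.036879·0.00040841 = 0.175138
  L_C = C(19,14)·0.90^14·0.10^5 = 11628·0.228768·1e-05 = 0.0266011
Weight by the priors:
  π_A·L_A = 0.70 × 0.0368007 = 0.0257605
  π_B·L_B = 0.23 × 0.175138 = 0.0402818
  π_C·L_C = 0.07 × 0.0266011 = 0.00186208
Normaliser: 0.0257605 + 0.0402818 + 0.00186208 = 0.0679044
P(Group B | x) = 0.0402818 / 0.0679044 ≈ 0.5932

0.5932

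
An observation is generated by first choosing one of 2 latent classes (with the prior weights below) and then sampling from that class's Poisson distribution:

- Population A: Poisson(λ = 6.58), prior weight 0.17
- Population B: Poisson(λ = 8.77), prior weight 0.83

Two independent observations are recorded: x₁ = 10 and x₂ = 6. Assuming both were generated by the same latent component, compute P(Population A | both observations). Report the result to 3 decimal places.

P(component k | x) = π_k·f_k(x) / marginal(x), where marginal(x) = Σ_j π_j·f_j(x).
Since both observations come from the same component, the likelihood for component k is f_k(x₁)·f_k(x₂).
  p_A = [e^(−6.58)·6.58^10/10! = 0.0581886] × [0.156446] = 0.00910339
  p_B = [e^(−8.77)·8.77^10/10! = 0.115205] × [0.0981527] = 0.0113077
Weight by the priors:
  π_A·p_A = 0.17 × 0.00910339 = 0.00154758
  π_B·p_B = 0.83 × 0.0113077 = 0.00938536
Sum: 0.00154758 + 0.00938536 = 0.0109329
P(Population A | x₁, x₂) = 0.00154758 / 0.0109329 ≈ 0.142

0.142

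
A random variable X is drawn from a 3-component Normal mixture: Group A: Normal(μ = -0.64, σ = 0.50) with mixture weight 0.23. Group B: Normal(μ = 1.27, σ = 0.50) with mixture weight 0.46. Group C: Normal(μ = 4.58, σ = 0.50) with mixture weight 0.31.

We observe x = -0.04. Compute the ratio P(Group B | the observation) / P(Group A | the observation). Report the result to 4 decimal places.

Since P(k|x) ∝ P(Z=k) f_k(x), the posterior odds are P(Z=i) f_i(x) / (P(Z=j) f_j(x)).
Component likelihoods at x = -0.04:
  p_A = 0.388372
  p_B = 0.0257843
  p_C = 2.30372e-19
Posterior odds = (P(Z=B)·p_B) / (P(Z=A)·p_A) = (0.46·0.0257843) / (0.23·0.388372) = 0.0118608 / 0.0893256 ≈ 0.1328

0.1328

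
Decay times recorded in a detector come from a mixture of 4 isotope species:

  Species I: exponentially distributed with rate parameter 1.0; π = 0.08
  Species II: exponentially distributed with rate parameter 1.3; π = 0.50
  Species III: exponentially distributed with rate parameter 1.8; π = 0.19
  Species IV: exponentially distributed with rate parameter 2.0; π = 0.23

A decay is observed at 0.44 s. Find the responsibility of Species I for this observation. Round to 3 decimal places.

0.067

Apply Bayes' rule: the posterior for each component is proportional to its prior times its likelihood at x.
Exponential densities:
  L_I = 0.644036
  L_II = 0.733714
  L_III = 0.815288
  L_IV = 0.829566
Prior × likelihood for each component:
  w_I·L_I = 0.08 × 0.644036 = 0.0515229
  w_II·L_II = 0.50 × 0.733714 = 0.366857
  w_III·L_III = 0.19 × 0.815288 = 0.154905
  w_IV·L_IV = 0.23 × 0.829566 = 0.1908
Denominator: 0.0515229 + 0.366857 + 0.154905 + 0.1908 = 0.764085
So the posterior for Species I is 0.0515229 / 0.764085 ≈ 0.067.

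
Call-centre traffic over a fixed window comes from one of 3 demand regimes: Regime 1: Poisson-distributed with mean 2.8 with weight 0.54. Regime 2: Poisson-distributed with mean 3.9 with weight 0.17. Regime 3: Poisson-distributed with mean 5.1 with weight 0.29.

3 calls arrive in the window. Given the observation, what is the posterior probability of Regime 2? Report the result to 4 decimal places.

The responsibility of component k is P(Z=k) f_k(x) divided by Σ_j P(Z=j) f_j(x).
Evaluate each component's likelihood at the observed value:
  L_1 = 0.222484
  L_2 = 0.200122
  L_3 = 0.13479
Multiply by the mixture weights:
  P(Z=1)·L_1 = 0.54 × 0.222484 = 0.120141
  P(Z=2)·L_2 = 0.17 × 0.200122 = 0.0340207
  P(Z=3)·L_3 = 0.29 × 0.13479 = 0.0390891
Evidence: 0.120141 + 0.0340207 + 0.0390891 = 0.193251
P(Regime 2 | x) ≈ 0.1760

0.1760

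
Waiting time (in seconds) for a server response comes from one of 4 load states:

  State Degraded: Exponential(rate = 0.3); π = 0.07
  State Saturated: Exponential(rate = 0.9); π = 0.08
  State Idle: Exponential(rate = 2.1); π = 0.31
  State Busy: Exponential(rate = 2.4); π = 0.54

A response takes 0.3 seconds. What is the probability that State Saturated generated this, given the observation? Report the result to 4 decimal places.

The responsibility of component k is w_k f_k(x) divided by Σ_j w_j f_j(x).
Component likelihoods at x = 0.3 seconds:
  f_Degraded = 0.3·e^(−0.3·0.3) = 0.3·e^(−0.0900) = 0.274179
  f_Saturated = 0.9·e^(−0.9·0.3) = 0.9·e^(−0.2700) = 0.687042
  f_Idle = 2.1·e^(−2.1·0.3) = 2.1·e^(−0.6300) = 1.11844
  f_Busy = 2.4·e^(−2.4·0.3) = 2.4·e^(−0.7200) = 1.16821
Weight by the priors:
  w_Degraded·f_Degraded = 0.07 × 0.274179 = 0.0191926
  w_Saturated·f_Saturated = 0.08 × 0.687042 = 0.0549633
  w_Idle·f_Idle = 0.31 × 1.11844 = 0.346717
  w_Busy·f_Busy = 0.54 × 1.16821 = 0.630831
Normaliser: 0.0191926 + 0.0549633 + 0.346717 + 0.630831 = 1.0517
So the posterior for State Saturated is 0.0549633 / 1.0517 ≈ 0.0523.

0.0523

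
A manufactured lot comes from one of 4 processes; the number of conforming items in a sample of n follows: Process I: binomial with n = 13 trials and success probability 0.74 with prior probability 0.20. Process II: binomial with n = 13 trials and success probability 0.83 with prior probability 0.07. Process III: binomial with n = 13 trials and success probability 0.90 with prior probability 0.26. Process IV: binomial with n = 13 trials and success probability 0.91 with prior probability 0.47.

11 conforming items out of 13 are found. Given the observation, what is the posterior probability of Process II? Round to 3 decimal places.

0.089

Apply Bayes' rule: the posterior for each component is proportional to its prior times its likelihood at x.
Binomial probabilities:
  f_I = 0.192128
  f_II = 0.290303
  f_III = 0.244772
  f_IV = 0.22389
Unnormalised posteriors:
  w_I·f_I = 0.20 × 0.192128 = 0.0384256
  w_II·f_II = 0.07 × 0.290303 = 0.0203212
  w_III·f_III = 0.26 × 0.244772 = 0.0636408
  w_IV·f_IV = 0.47 × 0.22389 = 0.105228
Marginal: 0.0384256 + 0.0203212 + 0.0636408 + 0.105228 = 0.227616
P(Process II | data) ≈ 0.089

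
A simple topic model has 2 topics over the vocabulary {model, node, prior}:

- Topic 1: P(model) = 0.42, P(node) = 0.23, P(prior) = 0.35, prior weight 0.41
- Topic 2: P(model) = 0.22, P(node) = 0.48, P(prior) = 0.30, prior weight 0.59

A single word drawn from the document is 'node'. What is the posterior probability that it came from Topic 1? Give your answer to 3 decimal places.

0.250

P(component k | x) = P(Z=k)·f_k(x) / marginal(x), where marginal(x) = Σ_j P(Z=j)·f_j(x).
Categorical probabilities:
  p_1 = P(node | comp) = 0.23
  p_2 = P(node | comp) = 0.48
Prior × likelihood for each component:
  P(Z=1)·p_1 = 0.41 × 0.23 = 0.0943
  P(Z=2)·p_2 = 0.59 × 0.48 = 0.2832
Denominator: 0.0943 + 0.2832 = 0.3775
Responsibility of Topic 1: 0.0943 / 0.3775 ≈ 0.250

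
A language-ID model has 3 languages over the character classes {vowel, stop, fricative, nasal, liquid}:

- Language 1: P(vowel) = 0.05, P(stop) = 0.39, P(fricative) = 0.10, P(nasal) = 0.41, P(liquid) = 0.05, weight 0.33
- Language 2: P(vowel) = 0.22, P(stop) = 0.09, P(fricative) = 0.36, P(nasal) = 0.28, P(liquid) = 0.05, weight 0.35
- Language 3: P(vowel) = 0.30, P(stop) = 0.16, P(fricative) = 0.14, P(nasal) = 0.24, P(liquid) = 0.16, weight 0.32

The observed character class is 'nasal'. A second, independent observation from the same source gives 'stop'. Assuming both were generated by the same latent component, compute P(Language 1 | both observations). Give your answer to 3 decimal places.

0.714

P(component k | x) = π_k·f_k(x) / marginal(x), where marginal(x) = Σ_j π_j·f_j(x).
Since both observations come from the same component, the likelihood for component k is f_k(x₁)·f_k(x₂).
  p_1 = [0.41] × [0.39] = 0.1599
  p_2 = [0.28] × [0.09] = 0.0252
  p_3 = [0.24] × [0.16] = 0.0384
Unnormalised posteriors:
  π_1·p_1 = 0.33 × 0.1599 = 0.052767
  π_2·p_2 = 0.35 × 0.0252 = 0.00882
  π_3·p_3 = 0.32 × 0.0384 = 0.012288
Sum: 0.052767 + 0.00882 + 0.012288 = 0.073875
So the posterior for Language 1 is 0.052767 / 0.073875 ≈ 0.714.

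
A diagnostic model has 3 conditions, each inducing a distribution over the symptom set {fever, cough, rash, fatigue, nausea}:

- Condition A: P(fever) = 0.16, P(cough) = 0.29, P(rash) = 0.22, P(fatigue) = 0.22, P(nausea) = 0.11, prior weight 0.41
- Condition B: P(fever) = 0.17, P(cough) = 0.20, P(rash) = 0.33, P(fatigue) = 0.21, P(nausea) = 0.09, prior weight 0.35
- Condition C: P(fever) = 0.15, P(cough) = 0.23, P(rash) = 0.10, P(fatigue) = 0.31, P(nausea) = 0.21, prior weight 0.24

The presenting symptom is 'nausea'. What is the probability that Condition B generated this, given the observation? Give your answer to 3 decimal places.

P(component k | x) = π_k·f_k(x) / marginal(x), where marginal(x) = Σ_j π_j·f_j(x).
Categorical probabilities:
  f_A = 0.11
  f_B = 0.09
  f_C = 0.21
Prior × likelihood for each component:
  π_A·f_A = 0.41 × 0.11 = 0.0451
  π_B·f_B = 0.35 × 0.09 = 0.0315
  π_C·f_C = 0.24 × 0.21 = 0.0504
Marginal: 0.0451 + 0.0315 + 0.0504 = 0.127
Responsibility of Condition B: 0.0315 / 0.127 ≈ 0.248

0.248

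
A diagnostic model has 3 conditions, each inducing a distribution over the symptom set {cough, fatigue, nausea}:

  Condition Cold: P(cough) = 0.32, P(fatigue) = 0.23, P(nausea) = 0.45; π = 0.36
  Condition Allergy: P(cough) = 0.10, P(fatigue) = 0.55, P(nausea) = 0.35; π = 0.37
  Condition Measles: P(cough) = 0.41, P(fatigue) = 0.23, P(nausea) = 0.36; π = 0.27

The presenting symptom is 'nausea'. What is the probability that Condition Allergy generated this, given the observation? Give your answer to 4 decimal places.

The responsibility of component k is π_k f_k(x) divided by Σ_j π_j f_j(x).
Component likelihoods at x = 'nausea':
  f_Cold = P(nausea | comp) = 0.45
  f_Allergy = P(nausea | comp) = 0.35
  f_Measles = P(nausea | comp) = 0.36
Weight by the priors:
  π_Cold·f_Cold = 0.36 × 0.45 = 0.162
  π_Allergy·f_Allergy = 0.37 × 0.35 = 0.1295
  π_Measles·f_Measles = 0.27 × 0.36 = 0.0972
Normaliser: 0.162 + 0.1295 + 0.0972 = 0.3887
Responsibility of Condition Allergy: 0.1295 / 0.3887 ≈ 0.3332

0.3332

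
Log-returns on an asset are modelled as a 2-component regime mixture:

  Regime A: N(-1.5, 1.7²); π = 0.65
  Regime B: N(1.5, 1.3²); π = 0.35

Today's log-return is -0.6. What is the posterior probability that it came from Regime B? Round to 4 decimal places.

0.1801

The responsibility of component k is w_k f_k(x) divided by Σ_j w_j f_j(x).
Component likelihoods at x = -0.6:
  L_A = (1/(1.7·√(2π)))·exp(−(-0.6−-1.5)²/(2·1.7²)) = 0.234672·exp(-0.14014) = 0.203986
  L_B = (1/(1.3·√(2π)))·exp(−(-0.6−1.5)²/(2·1.3²)) = 0.306879·exp(-1.30473) = 0.0832392
Prior × likelihood for each component:
  w_A·L_A = 0.65 × 0.203986 = 0.132591
  w_B·L_B = 0.35 × 0.0832392 = 0.0291337
Marginal: 0.132591 + 0.0291337 = 0.161724
Responsibility of Regime B: 0.0291337 / 0.161724 ≈ 0.1801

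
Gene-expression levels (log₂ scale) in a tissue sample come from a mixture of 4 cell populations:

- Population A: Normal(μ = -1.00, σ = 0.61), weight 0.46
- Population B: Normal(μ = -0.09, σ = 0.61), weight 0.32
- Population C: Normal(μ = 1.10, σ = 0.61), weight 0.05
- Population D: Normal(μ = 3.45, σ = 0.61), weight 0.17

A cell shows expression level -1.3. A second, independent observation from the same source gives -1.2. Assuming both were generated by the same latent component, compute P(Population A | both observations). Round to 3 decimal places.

Apply Bayes' rule: the posterior for each component is proportional to its prior times its likelihood at x.
Since both observations come from the same component, the likelihood for component k is f_k(x₁)·f_k(x₂).
  f_A = [0.579507] × [0.61978] = 0.359167
  f_B = [0.0914475] × [0.1249] = 0.0114218
  f_C = [0.00028458] × [0.000535159] = 1.52295e-07
  f_D = [4.4538e-14] × [1.57503e-13] = 7.01487e-27
Multiply by the mixture weights:
  P(Z=A)·f_A = 0.46 × 0.359167 = 0.165217
  P(Z=B)·f_B = 0.32 × 0.0114218 = 0.00365496
  P(Z=C)·f_C = 0.05 × 1.52295e-07 = 7.61477e-09
  P(Z=D)·f_D = 0.17 × 7.01487e-27 = 1.19253e-27
Normaliser: 0.165217 + 0.00365496 + 7.61477e-09 + 1.19253e-27 = 0.168872
P(Population A | data) = 0.165217 / 0.168872 ≈ 0.978

0.978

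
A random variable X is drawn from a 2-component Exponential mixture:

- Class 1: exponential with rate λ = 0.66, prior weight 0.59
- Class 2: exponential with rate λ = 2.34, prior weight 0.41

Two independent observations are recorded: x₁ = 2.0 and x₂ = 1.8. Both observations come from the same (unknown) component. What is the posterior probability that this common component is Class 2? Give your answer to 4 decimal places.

0.0145

The responsibility of component k is w_k f_k(x) divided by Σ_j w_j f_j(x).
Since both observations come from the same component, the likelihood for component k is f_k(x₁)·f_k(x₂).
  p_1 = [0.176309] × [0.201188] = 0.0354713
  p_2 = [0.0217129] × [0.0346711] = 0.00075281
Multiply by the mixture weights:
  w_1·p_1 = 0.59 × 0.0354713 = 0.0209281
  w_2·p_2 = 0.41 × 0.00075281 = 0.000308652
Evidence: 0.0209281 + 0.000308652 = 0.0212367
P(Class 2 | data) ≈ 0.0145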